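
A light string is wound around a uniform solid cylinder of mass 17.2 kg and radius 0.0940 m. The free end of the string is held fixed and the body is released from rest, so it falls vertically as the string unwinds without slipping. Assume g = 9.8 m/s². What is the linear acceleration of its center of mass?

Translation: Mg − T = Ma. Rotation about the center: TR = Iα with I = ½MR².
With a = αR: T = (I/R²)a = (1/2)M a, so Mg = (1 + 0.5000)Ma.
a = g/(1 + 0.5000) = 9.8/1.500 = 6.533 m/s².

a ≈ 6.53 m/s²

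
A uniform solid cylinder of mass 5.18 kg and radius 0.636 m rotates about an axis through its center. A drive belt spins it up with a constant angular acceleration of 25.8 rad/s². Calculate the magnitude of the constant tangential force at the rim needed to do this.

F ≈ 42.5 N

I = ½MR² = (1/2)(5.18)(0.636)² = 1.048 kg·m².
The required torque is τ = Iα = (1.048)(25.80) = 27.03 N·m.
A tangential force at the rim gives τ = FR, so F = τ/R = 27.03/0.636 = 42.50 N.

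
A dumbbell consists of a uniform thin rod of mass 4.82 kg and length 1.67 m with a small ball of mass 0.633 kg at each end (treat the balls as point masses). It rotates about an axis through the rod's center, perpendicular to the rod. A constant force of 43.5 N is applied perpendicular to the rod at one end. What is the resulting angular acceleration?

I_rod = (1/12)ML² = (1/12)(4.82)(1.67)² = 1.120 kg·m².
I_balls = 2·m·(L/2)² = 2(0.633)(0.8350)² = 0.8827 kg·m².
Total I = 2.003 kg·m².
τ = F·(L/2) = (43.5)(0.835) = 36.32 N·m.
α = τ/I = 36.32/2.003 = 18.13 rad/s².

α ≈ 18.1 rad/s²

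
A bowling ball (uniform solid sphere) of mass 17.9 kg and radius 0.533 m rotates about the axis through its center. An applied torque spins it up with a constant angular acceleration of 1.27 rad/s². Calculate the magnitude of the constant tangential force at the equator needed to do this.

F ≈ 4.85 N

I = (2/5)MR² = (2/5)(17.9)(0.533)² = 2.034 kg·m².
The required torque is τ = Iα = (2.034)(1.270) = 2.583 N·m.
A tangential force at the equator gives τ = FR, so F = τ/R = 2.583/0.533 = 4.847 N.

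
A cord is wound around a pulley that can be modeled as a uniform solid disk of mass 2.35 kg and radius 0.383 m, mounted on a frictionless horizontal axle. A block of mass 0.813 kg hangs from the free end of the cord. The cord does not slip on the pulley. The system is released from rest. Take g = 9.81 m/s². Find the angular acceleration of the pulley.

I = ½MR² = (1/2)(2.35)(0.383)² = 0.1724 kg·m².
Block: mg − T = ma. Pulley: TR = Iα. No-slip: a = αR, so T = (I/R²)a = 1.175·a.
Then mg = (m + 1.175)a, so a = (0.813)(9.81)/(0.813 + 1.175) = 4.012 m/s².
α = a/R = 4.012/0.383 = 10.47 rad/s².

α ≈ 10.5 rad/s²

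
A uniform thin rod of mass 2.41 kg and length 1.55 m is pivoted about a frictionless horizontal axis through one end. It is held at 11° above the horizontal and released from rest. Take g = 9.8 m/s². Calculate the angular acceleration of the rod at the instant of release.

About the pivot, I = (1/3)ML² = (1/3)(2.41)(1.55)² = 1.930 kg·m².
The weight acts at the center, a distance L/2 = 0.7750 m from the pivot; τ = Mg(L/2) cos 11° = 17.97 N·m.
α = τ/I = 17.97/1.930 = 9.310 rad/s².

α ≈ 9.31 rad/s²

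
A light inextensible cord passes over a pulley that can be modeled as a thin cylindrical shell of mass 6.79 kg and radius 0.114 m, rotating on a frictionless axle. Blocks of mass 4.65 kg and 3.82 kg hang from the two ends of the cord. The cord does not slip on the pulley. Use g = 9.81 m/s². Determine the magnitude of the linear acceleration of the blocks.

a ≈ 0.534 m/s²

I = MR² = (6.79)(0.114)² = 0.08824 kg·m².
Heavier block: m₁g − T₁ = m₁a. Lighter block: T₂ − m₂g = m₂a.
Pulley: (T₁ − T₂)R = Iα = I(a/R), so T₁ − T₂ = (I/R²)a = 1·M_p a = 6.790·a.
Adding the three: (m₁ − m₂)g = (m₁ + m₂ + 6.790)a, so a = (4.65 − 3.82)(9.81)/(4.65 + 3.82 + 6.790) = 0.5336 m/s².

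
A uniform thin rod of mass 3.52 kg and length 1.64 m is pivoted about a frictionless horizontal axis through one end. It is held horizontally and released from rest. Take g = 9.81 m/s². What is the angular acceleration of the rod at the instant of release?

α ≈ 8.97 rad/s²

About the pivot, I = (1/3)ML² = (1/3)(3.52)(1.64)² = 3.156 kg·m².
The weight acts at the center, a distance L/2 = 0.8200 m from the pivot; τ = Mg(L/2) = 28.32 N·m.
α = τ/I = 28.32/3.156 = 8.973 rad/s².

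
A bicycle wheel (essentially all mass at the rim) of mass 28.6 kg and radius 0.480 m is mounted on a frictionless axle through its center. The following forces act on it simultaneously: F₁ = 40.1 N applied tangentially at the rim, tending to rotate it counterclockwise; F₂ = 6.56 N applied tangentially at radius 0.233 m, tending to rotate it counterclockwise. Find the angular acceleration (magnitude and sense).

α ≈ 3.15 rad/s², counterclockwise

I = MR² = (28.6)(0.480)² = 6.589 kg·m².
Taking counterclockwise as positive: τ₁ = +(40.1)(0.480) = +19.25 N·m; τ₂ = +(6.56)(0.233) = +1.528 N·m.
Net torque τ = 20.78 N·m.
α = τ/I = 20.78/6.589 = 3.153 rad/s².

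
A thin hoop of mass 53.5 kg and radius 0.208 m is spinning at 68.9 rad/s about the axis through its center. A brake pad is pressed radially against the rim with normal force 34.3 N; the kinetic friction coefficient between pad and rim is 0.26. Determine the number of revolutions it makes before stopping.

≈ 471 revolutions

I = MR² = (53.5)(0.208)² = 2.315 kg·m².
Friction force f = μN = (0.26)(34.3) = 8.918 N at the rim; torque magnitude τ = fR = 1.855 N·m, opposing ω.
|α| = τ/I = 1.855/2.315 = 0.8014 rad/s² (deceleration).
ω² = ω₀² − 2|α|θ with ω = 0 ⇒ θ = ω₀²/(2|α|) = 2962 rad = 471.4 rev.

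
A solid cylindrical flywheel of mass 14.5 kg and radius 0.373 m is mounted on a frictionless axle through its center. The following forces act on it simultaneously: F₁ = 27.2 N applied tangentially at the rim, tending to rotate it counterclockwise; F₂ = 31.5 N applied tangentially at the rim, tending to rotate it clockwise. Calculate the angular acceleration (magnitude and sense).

α ≈ 1.59 rad/s², clockwise

I = ½MR² = (1/2)(14.5)(0.373)² = 1.009 kg·m².
Taking counterclockwise as positive: τ₁ = +(27.2)(0.373) = +10.15 N·m; τ₂ = −(31.5)(0.373) = −11.75 N·m.
Net torque τ = -1.604 N·m.
α = τ/I = -1.604/1.009 = -1.590 rad/s².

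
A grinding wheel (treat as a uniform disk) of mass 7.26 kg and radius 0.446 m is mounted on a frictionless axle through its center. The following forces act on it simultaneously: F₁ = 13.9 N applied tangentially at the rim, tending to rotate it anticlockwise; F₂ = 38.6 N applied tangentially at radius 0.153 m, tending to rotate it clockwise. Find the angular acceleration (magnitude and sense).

α ≈ 0.407 rad/s², anticlockwise

I = ½MR² = (1/2)(7.26)(0.446)² = 0.7221 kg·m².
Taking anticlockwise as positive: τ₁ = +(13.9)(0.446) = +6.199 N·m; τ₂ = −(38.6)(0.153) = −5.906 N·m.
Net torque τ = 0.2936 N·m.
α = τ/I = 0.2936/0.7221 = 0.4066 rad/s².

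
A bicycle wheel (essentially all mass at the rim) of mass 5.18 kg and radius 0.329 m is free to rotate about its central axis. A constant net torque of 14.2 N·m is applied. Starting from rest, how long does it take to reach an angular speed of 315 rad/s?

I = MR² = (5.18)(0.329)² = 0.5607 kg·m².
α = τ/I = 14.2/0.5607 = 25.33 rad/s².
ω = αt ⇒ t = ω/α = 315/25.33 = 12.44 s.

t ≈ 12.4 s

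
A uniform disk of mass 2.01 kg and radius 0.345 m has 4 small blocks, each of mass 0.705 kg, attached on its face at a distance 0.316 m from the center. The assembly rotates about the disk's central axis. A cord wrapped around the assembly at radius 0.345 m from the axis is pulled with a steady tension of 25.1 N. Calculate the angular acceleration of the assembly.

α ≈ 21.6 rad/s²

I_disk = ½MR² = ½(2.01)(0.345)² = 0.1196 kg·m².
I_blocks = 4·m·r² = 4(0.705)(0.316)² = 0.2816 kg·m².
Total I = 0.4012 kg·m².
τ = F r = (25.1)(0.345) = 8.659 N·m.
α = τ/I = 8.659/0.4012 = 21.58 rad/s².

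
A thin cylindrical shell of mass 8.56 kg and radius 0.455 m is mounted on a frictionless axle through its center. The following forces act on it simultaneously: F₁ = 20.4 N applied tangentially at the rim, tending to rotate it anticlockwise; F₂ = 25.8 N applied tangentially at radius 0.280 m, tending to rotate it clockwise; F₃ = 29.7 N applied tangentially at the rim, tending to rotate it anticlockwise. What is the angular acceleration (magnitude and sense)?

α ≈ 8.79 rad/s², anticlockwise

I = MR² = (8.56)(0.455)² = 1.772 kg·m².
Taking anticlockwise as positive: τ₁ = +(20.4)(0.455) = +9.282 N·m; τ₂ = −(25.8)(0.280) = −7.224 N·m; τ₃ = +(29.7)(0.455) = +13.51 N·m.
Net torque τ = 15.57 N·m.
α = τ/I = 15.57/1.772 = 8.787 rad/s².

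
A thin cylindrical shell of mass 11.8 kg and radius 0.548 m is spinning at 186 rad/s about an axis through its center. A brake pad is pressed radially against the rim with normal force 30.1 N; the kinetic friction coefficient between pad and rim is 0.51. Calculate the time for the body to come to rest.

I = MR² = (11.8)(0.548)² = 3.544 kg·m².
Friction force f = μN = (0.51)(30.1) = 15.35 N at the rim; torque magnitude τ = fR = 8.412 N·m, opposing ω.
|α| = τ/I = 8.412/3.544 = 2.374 rad/s² (deceleration).
0 = ω₀ − |α|t ⇒ t = ω₀/|α| = 186/2.374 = 78.35 s.

t ≈ 78.3 s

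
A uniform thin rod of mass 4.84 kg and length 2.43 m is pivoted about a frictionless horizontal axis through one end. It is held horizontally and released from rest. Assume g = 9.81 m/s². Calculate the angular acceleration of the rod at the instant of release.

About the pivot, I = (1/3)ML² = (1/3)(4.84)(2.43)² = 9.527 kg·m².
The weight acts at the center, a distance L/2 = 1.215 m from the pivot; τ = Mg(L/2) = 57.69 N·m.
α = τ/I = 57.69/9.527 = 6.056 rad/s².

α ≈ 6.06 rad/s²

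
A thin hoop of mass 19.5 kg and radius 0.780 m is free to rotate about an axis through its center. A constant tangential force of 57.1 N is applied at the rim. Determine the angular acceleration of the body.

α ≈ 3.75 rad/s²

I = MR² = (19.5)(0.780)² = 11.86 kg·m².
τ = F R = (57.1)(0.780) = 44.54 N·m.
From τ = Iα: α = 44.54/11.86 = 3.754 rad/s².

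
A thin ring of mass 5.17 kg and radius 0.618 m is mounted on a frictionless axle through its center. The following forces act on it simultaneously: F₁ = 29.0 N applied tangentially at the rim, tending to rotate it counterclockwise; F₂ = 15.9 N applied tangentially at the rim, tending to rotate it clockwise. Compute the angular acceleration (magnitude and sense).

α ≈ 4.10 rad/s², counterclockwise

I = MR² = (5.17)(0.618)² = 1.975 kg·m².
Taking counterclockwise as positive: τ₁ = +(29.0)(0.618) = +17.92 N·m; τ₂ = −(15.9)(0.618) = −9.826 N·m.
Net torque τ = 8.096 N·m.
α = τ/I = 8.096/1.975 = 4.100 rad/s².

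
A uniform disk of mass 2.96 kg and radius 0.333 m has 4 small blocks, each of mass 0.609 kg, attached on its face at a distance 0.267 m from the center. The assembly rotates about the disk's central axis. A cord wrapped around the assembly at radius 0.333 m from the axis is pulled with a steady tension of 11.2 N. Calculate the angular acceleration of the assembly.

α ≈ 11.0 rad/s²

I_disk = ½MR² = ½(2.96)(0.333)² = 0.1641 kg·m².
I_blocks = 4·m·r² = 4(0.609)(0.267)² = 0.1737 kg·m².
Total I = 0.3378 kg·m².
τ = F r = (11.2)(0.333) = 3.730 N·m.
α = τ/I = 3.730/0.3378 = 11.04 rad/s².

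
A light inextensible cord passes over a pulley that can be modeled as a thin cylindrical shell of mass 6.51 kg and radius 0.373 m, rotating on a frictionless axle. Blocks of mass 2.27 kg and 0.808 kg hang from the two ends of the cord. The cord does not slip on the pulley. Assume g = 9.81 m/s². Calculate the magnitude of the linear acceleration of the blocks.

I = MR² = (6.51)(0.373)² = 0.9057 kg·m².
Heavier block: m₁g − T₁ = m₁a. Lighter block: T₂ − m₂g = m₂a.
Pulley: (T₁ − T₂)R = Iα = I(a/R), so T₁ − T₂ = (I/R²)a = 1·M_p a = 6.510·a.
Adding the three: (m₁ − m₂)g = (m₁ + m₂ + 6.510)a, so a = (2.27 − 0.808)(9.81)/(2.27 + 0.808 + 6.510) = 1.496 m/s².

a ≈ 1.50 m/s²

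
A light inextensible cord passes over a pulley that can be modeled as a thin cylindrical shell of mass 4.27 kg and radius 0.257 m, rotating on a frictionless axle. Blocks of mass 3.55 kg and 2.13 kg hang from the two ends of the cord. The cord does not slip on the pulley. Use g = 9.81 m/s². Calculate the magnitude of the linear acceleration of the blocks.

a ≈ 1.40 m/s²

I = MR² = (4.27)(0.257)² = 0.2820 kg·m².
Heavier block: m₁g − T₁ = m₁a. Lighter block: T₂ − m₂g = m₂a.
Pulley: (T₁ − T₂)R = Iα = I(a/R), so T₁ − T₂ = (I/R²)a = 1·M_p a = 4.270·a.
Adding the three: (m₁ − m₂)g = (m₁ + m₂ + 4.270)a, so a = (3.55 − 2.13)(9.81)/(3.55 + 2.13 + 4.270) = 1.400 m/s².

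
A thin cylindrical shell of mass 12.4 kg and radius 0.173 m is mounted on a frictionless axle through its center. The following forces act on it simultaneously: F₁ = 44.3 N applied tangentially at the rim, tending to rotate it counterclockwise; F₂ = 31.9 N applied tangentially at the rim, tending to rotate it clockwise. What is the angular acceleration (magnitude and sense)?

α ≈ 5.78 rad/s², counterclockwise

I = MR² = (12.4)(0.173)² = 0.3711 kg·m².
Taking counterclockwise as positive: τ₁ = +(44.3)(0.173) = +7.664 N·m; τ₂ = −(31.9)(0.173) = −5.519 N·m.
Net torque τ = 2.145 N·m.
α = τ/I = 2.145/0.3711 = 5.780 rad/s².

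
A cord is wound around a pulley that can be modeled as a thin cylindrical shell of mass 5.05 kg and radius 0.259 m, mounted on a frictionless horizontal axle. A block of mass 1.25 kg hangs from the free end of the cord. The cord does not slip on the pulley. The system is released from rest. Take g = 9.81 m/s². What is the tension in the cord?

T ≈ 9.83 N

I = MR² = (5.05)(0.259)² = 0.3388 kg·m².
Block: mg − T = ma. Pulley: TR = Iα. No-slip: a = αR, so T = (I/R²)a = 5.050·a.
Then mg = (m + 5.050)a, so a = (1.25)(9.81)/(1.25 + 5.050) = 1.946 m/s².
T = 5.050·a = 9.829 N.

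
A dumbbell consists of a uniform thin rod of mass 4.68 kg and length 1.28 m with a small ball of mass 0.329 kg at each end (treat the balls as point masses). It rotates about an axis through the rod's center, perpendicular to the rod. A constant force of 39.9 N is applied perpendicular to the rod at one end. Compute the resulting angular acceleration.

I_rod = (1/12)ML² = (1/12)(4.68)(1.28)² = 0.6390 kg·m².
I_balls = 2·m·(L/2)² = 2(0.329)(0.6400)² = 0.2695 kg·m².
Total I = 0.9085 kg·m².
τ = F·(L/2) = (39.9)(0.640) = 25.54 N·m.
α = τ/I = 25.54/0.9085 = 28.11 rad/s².

α ≈ 28.1 rad/s²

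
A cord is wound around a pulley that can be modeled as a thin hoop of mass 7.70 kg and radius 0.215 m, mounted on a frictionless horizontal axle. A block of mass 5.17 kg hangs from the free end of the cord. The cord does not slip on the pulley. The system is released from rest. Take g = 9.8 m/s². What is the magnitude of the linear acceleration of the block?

a ≈ 3.94 m/s²

I = MR² = (7.70)(0.215)² = 0.3559 kg·m².
Block: mg − T = ma. Pulley: TR = Iα. No-slip: a = αR, so T = (I/R²)a = 7.700·a.
Then mg = (m + 7.700)a, so a = (5.17)(9.8)/(5.17 + 7.700) = 3.937 m/s².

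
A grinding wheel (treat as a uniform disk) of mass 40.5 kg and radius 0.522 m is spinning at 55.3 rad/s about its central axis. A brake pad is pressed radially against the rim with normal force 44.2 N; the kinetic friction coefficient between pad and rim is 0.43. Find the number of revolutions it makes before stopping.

I = ½MR² = (1/2)(40.5)(0.522)² = 5.518 kg·m².
Friction force f = μN = (0.43)(44.2) = 19.01 N at the rim; torque magnitude τ = fR = 9.921 N·m, opposing ω.
|α| = τ/I = 9.921/5.518 = 1.798 rad/s² (deceleration).
ω² = ω₀² − 2|α|θ with ω = 0 ⇒ θ = ω₀²/(2|α|) = 850.4 rad = 135.3 rev.

≈ 135 revolutions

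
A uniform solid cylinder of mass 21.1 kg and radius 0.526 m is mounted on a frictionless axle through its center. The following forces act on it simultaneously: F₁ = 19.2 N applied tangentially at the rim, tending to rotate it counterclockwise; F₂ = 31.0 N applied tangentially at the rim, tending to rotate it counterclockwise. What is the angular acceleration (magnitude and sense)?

I = ½MR² = (1/2)(21.1)(0.526)² = 2.919 kg·m².
Taking counterclockwise as positive: τ₁ = +(19.2)(0.526) = +10.10 N·m; τ₂ = +(31.0)(0.526) = +16.31 N·m.
Net torque τ = 26.41 N·m.
α = τ/I = 26.41/2.919 = 9.046 rad/s².

α ≈ 9.05 rad/s², counterclockwise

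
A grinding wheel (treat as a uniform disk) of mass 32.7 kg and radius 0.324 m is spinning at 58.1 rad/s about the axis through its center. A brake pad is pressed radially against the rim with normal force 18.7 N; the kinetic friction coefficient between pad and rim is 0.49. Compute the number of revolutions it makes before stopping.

≈ 155 revolutions

I = ½MR² = (1/2)(32.7)(0.324)² = 1.716 kg·m².
Friction force f = μN = (0.49)(18.7) = 9.163 N at the rim; torque magnitude τ = fR = 2.969 N·m, opposing ω.
|α| = τ/I = 2.969/1.716 = 1.730 rad/s² (deceleration).
ω² = ω₀² − 2|α|θ with ω = 0 ⇒ θ = ω₀²/(2|α|) = 975.8 rad = 155.3 rev.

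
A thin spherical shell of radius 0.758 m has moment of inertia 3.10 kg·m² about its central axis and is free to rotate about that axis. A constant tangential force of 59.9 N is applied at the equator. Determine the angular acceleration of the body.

α ≈ 14.6 rad/s²

τ = F R = (59.9)(0.758) = 45.40 N·m.
From τ = Iα: α = 45.40/3.100 = 14.65 rad/s².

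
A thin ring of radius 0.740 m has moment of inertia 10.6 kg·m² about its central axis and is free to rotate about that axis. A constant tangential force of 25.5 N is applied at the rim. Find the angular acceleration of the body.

α ≈ 1.78 rad/s²

τ = F R = (25.5)(0.740) = 18.87 N·m.
From τ = Iα: α = 18.87/10.60 = 1.780 rad/s².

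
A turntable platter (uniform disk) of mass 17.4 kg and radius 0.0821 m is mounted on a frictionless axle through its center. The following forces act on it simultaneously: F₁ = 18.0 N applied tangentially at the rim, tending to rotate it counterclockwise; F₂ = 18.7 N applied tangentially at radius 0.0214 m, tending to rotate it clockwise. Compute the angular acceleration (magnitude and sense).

I = ½MR² = (1/2)(17.4)(0.0821)² = 0.05864 kg·m².
Taking counterclockwise as positive: τ₁ = +(18.0)(0.0821) = +1.478 N·m; τ₂ = −(18.7)(0.0214) = −0.4002 N·m.
Net torque τ = 1.078 N·m.
α = τ/I = 1.078/0.05864 = 18.38 rad/s².

α ≈ 18.4 rad/s², counterclockwise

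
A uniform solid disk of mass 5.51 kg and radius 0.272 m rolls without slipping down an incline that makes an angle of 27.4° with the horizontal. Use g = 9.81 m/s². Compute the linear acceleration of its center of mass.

Translation along the incline: Mg sinθ − f = Ma.
Rotation about the center: fR = Iα with I = ½MR². No-slip gives a = αR, so f = (I/R²)a = (1/2)M a.
Substituting: Mg sinθ = (1 + 0.5000)Ma, so a = g sinθ/(1 + 0.5000) = (9.81) sin 27.4° / 1.500 = 3.010 m/s².

a ≈ 3.01 m/s²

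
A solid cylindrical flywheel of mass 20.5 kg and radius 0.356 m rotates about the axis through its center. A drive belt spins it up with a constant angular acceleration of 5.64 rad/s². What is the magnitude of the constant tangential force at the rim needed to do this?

I = ½MR² = (1/2)(20.5)(0.356)² = 1.299 kg·m².
The required torque is τ = Iα = (1.299)(5.640) = 7.327 N·m.
A tangential force at the rim gives τ = FR, so F = τ/R = 7.327/0.356 = 20.58 N.

F ≈ 20.6 N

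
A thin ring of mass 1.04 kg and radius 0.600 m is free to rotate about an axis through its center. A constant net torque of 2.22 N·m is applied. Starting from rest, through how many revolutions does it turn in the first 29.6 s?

I = MR² = (1.04)(0.600)² = 0.3744 kg·m².
α = τ/I = 2.22/0.3744 = 5.929 rad/s².
θ = ½αt² = ½(5.929)(29.6)² = 2598 rad.
Revolutions = θ/(2π) = 413.4.

≈ 413 revolutions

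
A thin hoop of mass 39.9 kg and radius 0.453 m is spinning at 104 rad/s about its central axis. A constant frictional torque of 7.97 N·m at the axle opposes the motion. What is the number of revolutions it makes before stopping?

≈ 884 revolutions

I = MR² = (39.9)(0.453)² = 8.188 kg·m².
The net torque has magnitude 7.97 N·m, opposing ω.
|α| = τ/I = 7.970/8.188 = 0.9734 rad/s² (deceleration).
ω² = ω₀² − 2|α|θ with ω = 0 ⇒ θ = ω₀²/(2|α|) = 5556 rad = 884.2 rev.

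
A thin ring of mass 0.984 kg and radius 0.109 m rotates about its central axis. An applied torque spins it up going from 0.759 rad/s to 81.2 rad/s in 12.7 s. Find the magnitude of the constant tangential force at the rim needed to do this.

I = MR² = (0.984)(0.109)² = 0.01169 kg·m².
α = Δω/Δt = (81.2 − 0.759)/12.7 = 6.334 rad/s².
The required torque is τ = Iα = (0.01169)(6.334) = 0.07405 N·m.
A tangential force at the rim gives τ = FR, so F = τ/R = 0.07405/0.109 = 0.6794 N.

F ≈ 0.679 N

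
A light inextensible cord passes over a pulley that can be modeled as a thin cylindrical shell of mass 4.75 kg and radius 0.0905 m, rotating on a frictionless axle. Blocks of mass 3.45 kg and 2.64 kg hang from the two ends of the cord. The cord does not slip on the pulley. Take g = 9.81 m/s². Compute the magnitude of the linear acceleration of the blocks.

a ≈ 0.733 m/s²

I = MR² = (4.75)(0.0905)² = 0.03890 kg·m².
Heavier block: m₁g − T₁ = m₁a. Lighter block: T₂ − m₂g = m₂a.
Pulley: (T₁ − T₂)R = Iα = I(a/R), so T₁ − T₂ = (I/R²)a = 1·M_p a = 4.750·a.
Adding the three: (m₁ − m₂)g = (m₁ + m₂ + 4.750)a, so a = (3.45 − 2.64)(9.81)/(3.45 + 2.64 + 4.750) = 0.7330 m/s².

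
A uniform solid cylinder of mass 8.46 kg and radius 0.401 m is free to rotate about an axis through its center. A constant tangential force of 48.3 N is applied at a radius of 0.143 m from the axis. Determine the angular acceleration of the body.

I = ½MR² = (1/2)(8.46)(0.401)² = 0.6802 kg·m².
τ = F·r = (48.3)(0.143) = 6.907 N·m.
Newton's second law for rotation, τ = Iα, gives α = τ/I = 6.907/0.6802 = 10.15 rad/s².

α ≈ 10.2 rad/s²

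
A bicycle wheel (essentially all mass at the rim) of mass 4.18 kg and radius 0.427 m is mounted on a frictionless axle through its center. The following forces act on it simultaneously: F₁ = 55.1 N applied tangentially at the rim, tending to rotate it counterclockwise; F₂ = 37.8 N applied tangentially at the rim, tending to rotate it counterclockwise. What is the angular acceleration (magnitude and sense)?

α ≈ 52.0 rad/s², counterclockwise

I = MR² = (4.18)(0.427)² = 0.7621 kg·m².
Taking counterclockwise as positive: τ₁ = +(55.1)(0.427) = +23.53 N·m; τ₂ = +(37.8)(0.427) = +16.14 N·m.
Net torque τ = 39.67 N·m.
α = τ/I = 39.67/0.7621 = 52.05 rad/s².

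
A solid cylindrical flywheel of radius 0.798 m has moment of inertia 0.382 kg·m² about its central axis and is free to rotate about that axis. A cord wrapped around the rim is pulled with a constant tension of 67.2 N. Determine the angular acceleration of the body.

α ≈ 140 rad/s²

τ = F R = (67.2)(0.798) = 53.63 N·m.
Newton's second law for rotation, τ = Iα, gives α = τ/I = 53.63/0.3820 = 140.4 rad/s².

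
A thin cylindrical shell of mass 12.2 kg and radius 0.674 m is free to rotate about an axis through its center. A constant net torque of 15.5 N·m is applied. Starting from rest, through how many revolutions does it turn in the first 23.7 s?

≈ 125 revolutions

I = MR² = (12.2)(0.674)² = 5.542 kg·m².
α = τ/I = 15.5/5.542 = 2.797 rad/s².
θ = ½αt² = ½(2.797)(23.7)² = 785.5 rad.
Revolutions = θ/(2π) = 125.0.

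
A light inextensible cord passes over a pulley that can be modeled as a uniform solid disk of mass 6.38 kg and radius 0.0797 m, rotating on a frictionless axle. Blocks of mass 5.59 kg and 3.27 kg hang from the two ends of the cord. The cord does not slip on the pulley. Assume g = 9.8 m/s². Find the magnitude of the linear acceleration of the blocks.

I = ½MR² = (1/2)(6.38)(0.0797)² = 0.02026 kg·m².
Heavier block: m₁g − T₁ = m₁a. Lighter block: T₂ − m₂g = m₂a.
Pulley: (T₁ − T₂)R = Iα = I(a/R), so T₁ − T₂ = (I/R²)a = (1/2)M_p a = 3.190·a.
Adding the three: (m₁ − m₂)g = (m₁ + m₂ + 3.190)a, so a = (5.59 − 3.27)(9.8)/(5.59 + 3.27 + 3.190) = 1.887 m/s².

a ≈ 1.89 m/s²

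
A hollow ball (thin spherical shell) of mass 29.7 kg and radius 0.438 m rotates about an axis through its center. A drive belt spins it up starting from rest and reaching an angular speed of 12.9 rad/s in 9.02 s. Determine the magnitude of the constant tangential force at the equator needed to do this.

F ≈ 12.4 N

I = (2/3)MR² = (2/3)(29.7)(0.438)² = 3.799 kg·m².
α = Δω/Δt = (12.9 − 0)/9.02 = 1.430 rad/s².
The required torque is τ = Iα = (3.799)(1.430) = 5.432 N·m.
A tangential force at the equator gives τ = FR, so F = τ/R = 5.432/0.438 = 12.40 N.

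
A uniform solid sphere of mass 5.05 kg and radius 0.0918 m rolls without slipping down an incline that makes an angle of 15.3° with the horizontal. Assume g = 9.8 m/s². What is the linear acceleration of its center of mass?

Translation along the incline: Mg sinθ − f = Ma.
Rotation about the center: fR = Iα with I = (2/5)MR². No-slip gives a = αR, so f = (I/R²)a = (2/5)M a.
Substituting: Mg sinθ = (1 + 0.4000)Ma, so a = g sinθ/(1 + 0.4000) = (9.8) sin 15.3° / 1.400 = 1.847 m/s².

a ≈ 1.85 m/s²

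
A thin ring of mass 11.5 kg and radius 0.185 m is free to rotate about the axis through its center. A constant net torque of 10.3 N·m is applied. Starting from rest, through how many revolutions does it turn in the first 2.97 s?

≈ 18.4 revolutions

I = MR² = (11.5)(0.185)² = 0.3936 kg·m².
α = τ/I = 10.3/0.3936 = 26.17 rad/s².
θ = ½αt² = ½(26.17)(2.97)² = 115.4 rad.
Revolutions = θ/(2π) = 18.37.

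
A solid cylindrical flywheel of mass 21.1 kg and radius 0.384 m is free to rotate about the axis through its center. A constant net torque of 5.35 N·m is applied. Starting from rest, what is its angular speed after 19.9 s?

I = ½MR² = (1/2)(21.1)(0.384)² = 1.556 kg·m².
α = τ/I = 5.35/1.556 = 3.439 rad/s².
ω = ω₀ + αt = 0 + (3.439)(19.9) = 68.44 rad/s.

ω ≈ 68.4 rad/s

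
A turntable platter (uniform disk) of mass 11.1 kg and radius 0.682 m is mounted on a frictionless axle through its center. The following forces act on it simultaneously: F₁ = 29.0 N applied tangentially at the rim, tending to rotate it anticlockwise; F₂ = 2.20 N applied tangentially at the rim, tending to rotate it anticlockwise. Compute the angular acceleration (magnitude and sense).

I = ½MR² = (1/2)(11.1)(0.682)² = 2.581 kg·m².
Taking anticlockwise as positive: τ₁ = +(29.0)(0.682) = +19.78 N·m; τ₂ = +(2.20)(0.682) = +1.500 N·m.
Net torque τ = 21.28 N·m.
α = τ/I = 21.28/2.581 = 8.243 rad/s².

α ≈ 8.24 rad/s², anticlockwise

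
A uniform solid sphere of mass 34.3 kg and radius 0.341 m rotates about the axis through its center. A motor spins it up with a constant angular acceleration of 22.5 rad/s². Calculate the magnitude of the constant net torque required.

I = (2/5)MR² = (2/5)(34.3)(0.341)² = 1.595 kg·m².
τ = Iα = (1.595)(22.50) = 35.90 N·m.

τ ≈ 35.9 N·m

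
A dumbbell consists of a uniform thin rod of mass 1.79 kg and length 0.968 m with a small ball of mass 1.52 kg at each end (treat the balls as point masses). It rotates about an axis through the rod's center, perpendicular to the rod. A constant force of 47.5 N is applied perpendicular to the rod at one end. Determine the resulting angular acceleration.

I_rod = (1/12)ML² = (1/12)(1.79)(0.968)² = 0.1398 kg·m².
I_balls = 2·m·(L/2)² = 2(1.52)(0.4840)² = 0.7121 kg·m².
Total I = 0.8519 kg·m².
τ = F·(L/2) = (47.5)(0.484) = 22.99 N·m.
α = τ/I = 22.99/0.8519 = 26.99 rad/s².

α ≈ 27.0 rad/s²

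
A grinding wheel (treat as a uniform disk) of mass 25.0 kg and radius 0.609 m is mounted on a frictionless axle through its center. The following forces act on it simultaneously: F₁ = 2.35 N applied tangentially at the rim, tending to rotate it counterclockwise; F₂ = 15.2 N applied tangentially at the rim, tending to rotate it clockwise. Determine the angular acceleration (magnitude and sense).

I = ½MR² = (1/2)(25.0)(0.609)² = 4.636 kg·m².
Taking counterclockwise as positive: τ₁ = +(2.35)(0.609) = +1.431 N·m; τ₂ = −(15.2)(0.609) = −9.257 N·m.
Net torque τ = -7.826 N·m.
α = τ/I = -7.826/4.636 = -1.688 rad/s².

α ≈ 1.69 rad/s², clockwise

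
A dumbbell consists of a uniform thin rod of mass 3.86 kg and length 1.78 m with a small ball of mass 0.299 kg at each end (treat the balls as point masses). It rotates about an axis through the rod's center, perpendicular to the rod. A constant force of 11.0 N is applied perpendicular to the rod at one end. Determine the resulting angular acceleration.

α ≈ 6.56 rad/s²

I_rod = (1/12)ML² = (1/12)(3.86)(1.78)² = 1.019 kg·m².
I_balls = 2·m·(L/2)² = 2(0.299)(0.8900)² = 0.4737 kg·m².
Total I = 1.493 kg·m².
τ = F·(L/2) = (11.0)(0.890) = 9.790 N·m.
α = τ/I = 9.790/1.493 = 6.558 rad/s².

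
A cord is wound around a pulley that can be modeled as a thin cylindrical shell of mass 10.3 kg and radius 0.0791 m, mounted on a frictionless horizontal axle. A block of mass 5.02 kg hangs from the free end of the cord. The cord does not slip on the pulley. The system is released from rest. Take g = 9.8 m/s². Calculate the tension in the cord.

T ≈ 33.1 N

I = MR² = (10.3)(0.0791)² = 0.06445 kg·m².
Block: mg − T = ma. Pulley: TR = Iα. No-slip: a = αR, so T = (I/R²)a = 10.30·a.
Then mg = (m + 10.30)a, so a = (5.02)(9.8)/(5.02 + 10.30) = 3.211 m/s².
T = 10.30·a = 33.08 N.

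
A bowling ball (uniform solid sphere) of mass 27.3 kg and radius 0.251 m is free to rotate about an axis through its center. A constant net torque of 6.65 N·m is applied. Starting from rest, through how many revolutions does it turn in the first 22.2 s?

≈ 379 revolutions

I = (2/5)MR² = (2/5)(27.3)(0.251)² = 0.6880 kg·m².
α = τ/I = 6.65/0.6880 = 9.666 rad/s².
θ = ½αt² = ½(9.666)(22.2)² = 2382 rad.
Revolutions = θ/(2π) = 379.1.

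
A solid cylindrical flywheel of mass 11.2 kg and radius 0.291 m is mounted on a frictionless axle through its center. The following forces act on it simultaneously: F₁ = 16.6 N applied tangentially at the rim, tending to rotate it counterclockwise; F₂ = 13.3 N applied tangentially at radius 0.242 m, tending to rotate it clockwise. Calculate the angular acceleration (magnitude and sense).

I = ½MR² = (1/2)(11.2)(0.291)² = 0.4742 kg·m².
Taking counterclockwise as positive: τ₁ = +(16.6)(0.291) = +4.831 N·m; τ₂ = −(13.3)(0.242) = −3.219 N·m.
Net torque τ = 1.612 N·m.
α = τ/I = 1.612/0.4742 = 3.399 rad/s².

α ≈ 3.40 rad/s², counterclockwise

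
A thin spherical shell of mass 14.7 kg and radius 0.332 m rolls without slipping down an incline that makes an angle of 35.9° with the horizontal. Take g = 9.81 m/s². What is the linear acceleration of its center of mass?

Translation along the incline: Mg sinθ − f = Ma.
Rotation about the center: fR = Iα with I = (2/3)MR². No-slip gives a = αR, so f = (I/R²)a = (2/3)M a.
Substituting: Mg sinθ = (1 + 0.6667)Ma, so a = g sinθ/(1 + 0.6667) = (9.81) sin 35.9° / 1.667 = 3.451 m/s².

a ≈ 3.45 m/s²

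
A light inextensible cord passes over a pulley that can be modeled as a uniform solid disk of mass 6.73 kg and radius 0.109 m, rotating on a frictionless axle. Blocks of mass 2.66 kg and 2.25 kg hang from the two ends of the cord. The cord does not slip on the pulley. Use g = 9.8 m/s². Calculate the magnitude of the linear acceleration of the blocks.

I = ½MR² = (1/2)(6.73)(0.109)² = 0.03998 kg·m².
Heavier block: m₁g − T₁ = m₁a. Lighter block: T₂ − m₂g = m₂a.
Pulley: (T₁ − T₂)R = Iα = I(a/R), so T₁ − T₂ = (I/R²)a = (1/2)M_p a = 3.365·a.
Adding the three: (m₁ − m₂)g = (m₁ + m₂ + 3.365)a, so a = (2.66 − 2.25)(9.8)/(2.66 + 2.25 + 3.365) = 0.4856 m/s².

a ≈ 0.486 m/s²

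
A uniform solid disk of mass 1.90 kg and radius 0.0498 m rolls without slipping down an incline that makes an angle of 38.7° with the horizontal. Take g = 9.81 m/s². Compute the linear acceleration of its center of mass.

Translation along the incline: Mg sinθ − f = Ma.
Rotation about the center: fR = Iα with I = ½MR². No-slip gives a = αR, so f = (I/R²)a = (1/2)M a.
Substituting: Mg sinθ = (1 + 0.5000)Ma, so a = g sinθ/(1 + 0.5000) = (9.81) sin 38.7° / 1.500 = 4.089 m/s².

a ≈ 4.09 m/s²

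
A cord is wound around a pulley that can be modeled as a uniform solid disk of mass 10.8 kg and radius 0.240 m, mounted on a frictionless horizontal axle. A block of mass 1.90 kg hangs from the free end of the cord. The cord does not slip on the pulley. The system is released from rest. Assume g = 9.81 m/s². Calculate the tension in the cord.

I = ½MR² = (1/2)(10.8)(0.240)² = 0.3110 kg·m².
Block: mg − T = ma. Pulley: TR = Iα. No-slip: a = αR, so T = (I/R²)a = 5.400·a.
Then mg = (m + 5.400)a, so a = (1.90)(9.81)/(1.90 + 5.400) = 2.553 m/s².
T = 5.400·a = 13.79 N.

T ≈ 13.8 N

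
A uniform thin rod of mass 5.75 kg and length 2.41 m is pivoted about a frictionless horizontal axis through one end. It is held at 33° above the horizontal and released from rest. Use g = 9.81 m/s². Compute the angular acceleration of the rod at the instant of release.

α ≈ 5.12 rad/s²

About the pivot, I = (1/3)ML² = (1/3)(5.75)(2.41)² = 11.13 kg·m².
The weight acts at the center, a distance L/2 = 1.205 m from the pivot; τ = Mg(L/2) cos 33° = 57.01 N·m.
α = τ/I = 57.01/11.13 = 5.121 rad/s².
(Equivalently α = (3g/(2L)) cos 33° = 5.121 rad/s².)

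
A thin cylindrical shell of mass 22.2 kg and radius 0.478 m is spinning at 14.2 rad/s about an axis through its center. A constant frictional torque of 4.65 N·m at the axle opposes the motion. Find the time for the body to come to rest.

t ≈ 15.5 s

I = MR² = (22.2)(0.478)² = 5.072 kg·m².
The net torque has magnitude 4.65 N·m, opposing ω.
|α| = τ/I = 4.650/5.072 = 0.9167 rad/s² (deceleration).
0 = ω₀ − |α|t ⇒ t = ω₀/|α| = 14.2/0.9167 = 15.49 s.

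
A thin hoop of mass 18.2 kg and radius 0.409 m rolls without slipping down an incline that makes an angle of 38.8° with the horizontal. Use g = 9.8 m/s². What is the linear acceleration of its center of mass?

a ≈ 3.07 m/s²

Translation along the incline: Mg sinθ − f = Ma.
Rotation about the center: fR = Iα with I = MR². No-slip gives a = αR, so f = (I/R²)a = M a.
Substituting: Mg sinθ = (1 + 1.000)Ma, so a = g sinθ/(1 + 1.000) = (9.8) sin 38.8° / 2.000 = 3.070 m/s².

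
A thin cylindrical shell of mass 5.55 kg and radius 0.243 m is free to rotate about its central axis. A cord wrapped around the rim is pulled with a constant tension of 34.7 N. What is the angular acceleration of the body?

α ≈ 25.7 rad/s²

I = MR² = (5.55)(0.243)² = 0.3277 kg·m².
τ = F R = (34.7)(0.243) = 8.432 N·m.
Newton's second law for rotation, τ = Iα, gives α = τ/I = 8.432/0.3277 = 25.73 rad/s².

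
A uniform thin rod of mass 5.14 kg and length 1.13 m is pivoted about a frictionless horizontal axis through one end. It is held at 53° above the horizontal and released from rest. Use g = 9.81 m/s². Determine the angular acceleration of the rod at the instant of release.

About the pivot, I = (1/3)ML² = (1/3)(5.14)(1.13)² = 2.188 kg·m².
The weight acts at the center, a distance L/2 = 0.5650 m from the pivot; τ = Mg(L/2) cos 53° = 17.15 N·m.
α = τ/I = 17.15/2.188 = 7.837 rad/s².
(Equivalently α = (3g/(2L)) cos 53° = 7.837 rad/s².)

α ≈ 7.84 rad/s²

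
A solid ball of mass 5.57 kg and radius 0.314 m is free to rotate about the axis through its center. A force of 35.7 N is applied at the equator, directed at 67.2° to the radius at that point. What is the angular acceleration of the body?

α ≈ 47.0 rad/s²

I = (2/5)MR² = (2/5)(5.57)(0.314)² = 0.2197 kg·m².
Only the tangential component produces torque: τ = F R sinθ = (35.7)(0.314) sin 67.2° = 10.33 N·m.
Newton's second law for rotation, τ = Iα, gives α = τ/I = 10.33/0.2197 = 47.04 rad/s².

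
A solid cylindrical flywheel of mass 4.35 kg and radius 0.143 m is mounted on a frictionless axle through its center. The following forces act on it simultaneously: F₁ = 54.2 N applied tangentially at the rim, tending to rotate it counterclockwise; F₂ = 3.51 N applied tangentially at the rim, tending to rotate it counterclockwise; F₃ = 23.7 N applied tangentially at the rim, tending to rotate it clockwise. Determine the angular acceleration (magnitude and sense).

α ≈ 109 rad/s², counterclockwise

I = ½MR² = (1/2)(4.35)(0.143)² = 0.04448 kg·m².
Taking counterclockwise as positive: τ₁ = +(54.2)(0.143) = +7.751 N·m; τ₂ = +(3.51)(0.143) = +0.5019 N·m; τ₃ = −(23.7)(0.143) = −3.389 N·m.
Net torque τ = 4.863 N·m.
α = τ/I = 4.863/0.04448 = 109.3 rad/s².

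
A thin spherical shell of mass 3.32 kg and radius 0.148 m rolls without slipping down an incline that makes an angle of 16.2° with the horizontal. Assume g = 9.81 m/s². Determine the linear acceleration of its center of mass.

a ≈ 1.64 m/s²

Translation along the incline: Mg sinθ − f = Ma.
Rotation about the center: fR = Iα with I = (2/3)MR². No-slip gives a = αR, so f = (I/R²)a = (2/3)M a.
Substituting: Mg sinθ = (1 + 0.6667)Ma, so a = g sinθ/(1 + 0.6667) = (9.81) sin 16.2° / 1.667 = 1.642 m/s².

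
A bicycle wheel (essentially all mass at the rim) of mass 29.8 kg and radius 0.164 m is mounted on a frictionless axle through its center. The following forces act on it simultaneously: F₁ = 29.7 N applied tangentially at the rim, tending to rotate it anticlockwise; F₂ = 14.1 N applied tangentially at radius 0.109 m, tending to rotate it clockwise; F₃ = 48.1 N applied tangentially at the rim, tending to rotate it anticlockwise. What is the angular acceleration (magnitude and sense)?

α ≈ 14.0 rad/s², anticlockwise

I = MR² = (29.8)(0.164)² = 0.8015 kg·m².
Taking anticlockwise as positive: τ₁ = +(29.7)(0.164) = +4.871 N·m; τ₂ = −(14.1)(0.109) = −1.537 N·m; τ₃ = +(48.1)(0.164) = +7.888 N·m.
Net torque τ = 11.22 N·m.
α = τ/I = 11.22/0.8015 = 14.00 rad/s².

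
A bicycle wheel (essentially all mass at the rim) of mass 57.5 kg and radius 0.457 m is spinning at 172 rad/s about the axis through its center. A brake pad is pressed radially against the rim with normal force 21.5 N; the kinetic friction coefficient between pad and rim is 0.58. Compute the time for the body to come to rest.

t ≈ 362 s

I = MR² = (57.5)(0.457)² = 12.01 kg·m².
Friction force f = μN = (0.58)(21.5) = 12.47 N at the rim; torque magnitude τ = fR = 5.699 N·m, opposing ω.
|α| = τ/I = 5.699/12.01 = 0.4746 rad/s² (deceleration).
0 = ω₀ − |α|t ⇒ t = ω₀/|α| = 172/0.4746 = 362.4 s.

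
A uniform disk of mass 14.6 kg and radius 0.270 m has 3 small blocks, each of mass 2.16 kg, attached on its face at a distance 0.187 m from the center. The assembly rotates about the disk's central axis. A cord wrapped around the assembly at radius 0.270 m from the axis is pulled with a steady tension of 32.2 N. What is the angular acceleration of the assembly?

α ≈ 11.5 rad/s²

I_disk = ½MR² = ½(14.6)(0.270)² = 0.5322 kg·m².
I_blocks = 3·m·r² = 3(2.16)(0.187)² = 0.2266 kg·m².
Total I = 0.7588 kg·m².
τ = F r = (32.2)(0.270) = 8.694 N·m.
α = τ/I = 8.694/0.7588 = 11.46 rad/s².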